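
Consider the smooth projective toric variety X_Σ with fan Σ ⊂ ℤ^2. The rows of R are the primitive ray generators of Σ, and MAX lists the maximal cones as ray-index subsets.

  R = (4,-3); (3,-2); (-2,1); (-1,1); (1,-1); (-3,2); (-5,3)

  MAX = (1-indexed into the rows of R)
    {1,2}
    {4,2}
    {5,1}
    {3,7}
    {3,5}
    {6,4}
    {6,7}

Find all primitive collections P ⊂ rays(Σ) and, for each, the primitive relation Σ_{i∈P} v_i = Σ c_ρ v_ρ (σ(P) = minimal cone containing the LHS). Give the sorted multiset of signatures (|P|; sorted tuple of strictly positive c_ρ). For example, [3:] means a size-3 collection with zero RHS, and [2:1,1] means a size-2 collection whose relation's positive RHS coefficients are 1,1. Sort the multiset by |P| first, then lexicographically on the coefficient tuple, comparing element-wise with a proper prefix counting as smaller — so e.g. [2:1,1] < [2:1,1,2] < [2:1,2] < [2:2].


Σ has 14 primitive collections:

  P={2,6}:  v_{2} + v_{6} = 0  so sig = [2:]
  P={4,5}:  v_{4} + v_{5} = 0  so sig = [2:]
  P={1,4}:  v_{1} + v_{4} = v_{2}  so sig = [2:1]
  P={1,6}:  v_{1} + v_{6} = v_{5}  so sig = [2:1]
  P={2,3}:  v_{2} + v_{3} = v_{5}  so sig = [2:1]
  P={2,5}:  v_{2} + v_{5} = v_{1}  so sig = [2:1]
  P={2,7}:  v_{2} + v_{7} = v_{3}  so sig = [2:1]
  P={3,4}:  v_{3} + v_{4} = v_{6}  so sig = [2:1]
  P={3,6}:  v_{3} + v_{6} = v_{7}  so sig = [2:1]
  P={5,6}:  v_{5} + v_{6} = v_{3}  so sig = [2:1]
  P={1,7}:  v_{1} + v_{7} = v_{3} + v_{5}  so sig = [2:1,1]
  P={1,3}:  v_{1} + v_{3} = 2·v_{5}  so sig = [2:2]
  P={4,7}:  v_{4} + v_{7} = 2·v_{6}  so sig = [2:2]
  P={5,7}:  v_{5} + v_{7} = 2·v_{3}  so sig = [2:2]

Signatures (|P|; sorted positive RHS coefficients), sorted:
[[2:], [2:], [2:1], [2:1], [2:1], [2:1], [2:1], [2:1], [2:1], [2:1], [2:1,1], [2:2], [2:2], [2:2]]


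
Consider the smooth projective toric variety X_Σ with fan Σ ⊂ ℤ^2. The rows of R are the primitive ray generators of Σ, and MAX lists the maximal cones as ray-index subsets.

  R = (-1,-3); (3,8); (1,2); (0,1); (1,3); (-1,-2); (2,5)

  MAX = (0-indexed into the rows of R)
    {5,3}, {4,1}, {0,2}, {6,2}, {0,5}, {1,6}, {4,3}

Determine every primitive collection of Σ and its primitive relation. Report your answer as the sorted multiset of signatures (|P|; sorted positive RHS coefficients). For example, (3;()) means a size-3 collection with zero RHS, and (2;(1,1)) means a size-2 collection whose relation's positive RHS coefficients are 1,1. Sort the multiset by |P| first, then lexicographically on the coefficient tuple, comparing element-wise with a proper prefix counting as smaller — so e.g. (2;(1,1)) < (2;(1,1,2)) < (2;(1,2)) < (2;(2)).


Minimal non-faces — 14 found among 7 rays, 7 max cones:

  P={0,4}:  v_{0} + v_{4} = 0 — sig = (2;())
  P={2,5}:  v_{2} + v_{5} = 0 — sig = (2;())
  P={0,1}:  v_{0} + v_{1} = v_{6} — sig = (2;(1))
  P={0,3}:  v_{0} + v_{3} = v_{5} — sig = (2;(1))
  P={0,6}:  v_{0} + v_{6} = v_{2} — sig = (2;(1))
  P={2,3}:  v_{2} + v_{3} = v_{4} — sig = (2;(1))
  P={2,4}:  v_{2} + v_{4} = v_{6} — sig = (2;(1))
  P={4,5}:  v_{4} + v_{5} = v_{3} — sig = (2;(1))
  P={4,6}:  v_{4} + v_{6} = v_{1} — sig = (2;(1))
  P={5,6}:  v_{5} + v_{6} = v_{4} — sig = (2;(1))
  P={1,2}:  v_{1} + v_{2} = 2·v_{6} — sig = (2;(2))
  P={1,5}:  v_{1} + v_{5} = 2·v_{4} — sig = (2;(2))
  P={3,6}:  v_{3} + v_{6} = 2·v_{4} — sig = (2;(2))
  P={1,3}:  v_{1} + v_{3} = 3·v_{4} — sig = (2;(3))

Hence PRS(X_Σ) =
    (2;())
    (2;())
    (2;(1))
    (2;(1))
    (2;(1))
    (2;(1))
    (2;(1))
    (2;(1))
    (2;(1))
    (2;(1))
    (2;(2))
    (2;(2))
    (2;(2))
    (2;(3))


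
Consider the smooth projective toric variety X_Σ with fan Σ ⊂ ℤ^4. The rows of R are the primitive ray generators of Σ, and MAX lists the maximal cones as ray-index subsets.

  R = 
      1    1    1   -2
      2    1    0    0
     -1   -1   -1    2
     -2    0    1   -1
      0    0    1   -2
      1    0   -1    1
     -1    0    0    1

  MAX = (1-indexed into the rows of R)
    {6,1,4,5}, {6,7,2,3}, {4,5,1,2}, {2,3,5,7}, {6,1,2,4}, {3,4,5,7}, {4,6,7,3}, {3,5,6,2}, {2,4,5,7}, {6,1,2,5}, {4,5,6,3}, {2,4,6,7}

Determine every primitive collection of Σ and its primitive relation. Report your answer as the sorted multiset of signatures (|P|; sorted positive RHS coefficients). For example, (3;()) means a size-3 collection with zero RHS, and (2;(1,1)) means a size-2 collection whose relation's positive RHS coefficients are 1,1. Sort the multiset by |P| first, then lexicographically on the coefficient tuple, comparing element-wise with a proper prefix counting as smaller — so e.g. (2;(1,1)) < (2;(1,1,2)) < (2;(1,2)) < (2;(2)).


5 minimal non-faces of Δ(Σ) (on 7 rays):

  P = {1,3}:  v_{1} + v_{3} = 0  so sig = (2;())
  P = {1,7}:  v_{1} + v_{7} = v_{2} + v_{4}  so sig = (2;(1,1))
  P = {5,6,7}:  v_{5} + v_{6} + v_{7} = 0  so sig = (3;())
  P = {2,3,4}:  v_{2} + v_{3} + v_{4} = v_{7}  so sig = (3;(1))
  P = {2,4,5,6}:  v_{2} + v_{4} + v_{5} + v_{6} = v_{1}  so sig = (4;(1))

Signatures (|P|; sorted positive RHS coefficients), sorted:
    |P|=2: 2 collections, coeffs (), (1,1)
    |P|=3: 2 collections, coeffs (), (1)
    |P|=4: 1 collection, coeffs (1)


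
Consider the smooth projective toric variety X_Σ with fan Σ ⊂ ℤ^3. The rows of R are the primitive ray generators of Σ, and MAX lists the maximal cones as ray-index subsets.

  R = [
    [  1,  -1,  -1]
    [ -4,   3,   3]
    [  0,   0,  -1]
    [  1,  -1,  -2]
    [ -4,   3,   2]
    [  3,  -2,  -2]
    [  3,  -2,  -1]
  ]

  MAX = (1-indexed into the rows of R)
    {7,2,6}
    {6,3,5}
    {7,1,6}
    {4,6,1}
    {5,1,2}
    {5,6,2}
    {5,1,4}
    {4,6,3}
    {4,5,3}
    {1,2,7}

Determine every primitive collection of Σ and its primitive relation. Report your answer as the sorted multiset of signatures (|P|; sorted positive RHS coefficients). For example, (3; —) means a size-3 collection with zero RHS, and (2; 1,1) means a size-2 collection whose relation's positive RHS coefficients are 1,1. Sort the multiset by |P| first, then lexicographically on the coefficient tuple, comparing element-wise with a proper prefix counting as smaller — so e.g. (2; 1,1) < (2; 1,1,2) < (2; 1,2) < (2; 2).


9 collections generate NE(X_Σ); each relation:

  P = {1,3}:  v_{1} + v_{3} = v_{4}  →  sig = (2; 1)
  P = {2,3}:  v_{2} + v_{3} = v_{5}  →  sig = (2; 1)
  P = {3,7}:  v_{3} + v_{7} = v_{6}  →  sig = (2; 1)
  P = {2,4}:  v_{2} + v_{4} = v_{1} + v_{5}  →  sig = (2; 1,1)
  P = {4,7}:  v_{4} + v_{7} = v_{1} + v_{6}  →  sig = (2; 1,1)
  P = {5,7}:  v_{5} + v_{7} = v_{2} + v_{6}  →  sig = (2; 1,1)
  P = {1,2,6}:  v_{1} + v_{2} + v_{6} = 0  →  sig = (3; —)
  P = {1,5,6}:  v_{1} + v_{5} + v_{6} = v_{3}  →  sig = (3; 1)
  P = {4,5,6}:  v_{4} + v_{5} + v_{6} = 2·v_{3}  →  sig = (3; 2)

Sorted signature multiset PRS(X):
    (2; 1)
    (2; 1)
    (2; 1)
    (2; 1,1)
    (2; 1,1)
    (2; 1,1)
    (3; —)
    (3; 1)
    (3; 2)


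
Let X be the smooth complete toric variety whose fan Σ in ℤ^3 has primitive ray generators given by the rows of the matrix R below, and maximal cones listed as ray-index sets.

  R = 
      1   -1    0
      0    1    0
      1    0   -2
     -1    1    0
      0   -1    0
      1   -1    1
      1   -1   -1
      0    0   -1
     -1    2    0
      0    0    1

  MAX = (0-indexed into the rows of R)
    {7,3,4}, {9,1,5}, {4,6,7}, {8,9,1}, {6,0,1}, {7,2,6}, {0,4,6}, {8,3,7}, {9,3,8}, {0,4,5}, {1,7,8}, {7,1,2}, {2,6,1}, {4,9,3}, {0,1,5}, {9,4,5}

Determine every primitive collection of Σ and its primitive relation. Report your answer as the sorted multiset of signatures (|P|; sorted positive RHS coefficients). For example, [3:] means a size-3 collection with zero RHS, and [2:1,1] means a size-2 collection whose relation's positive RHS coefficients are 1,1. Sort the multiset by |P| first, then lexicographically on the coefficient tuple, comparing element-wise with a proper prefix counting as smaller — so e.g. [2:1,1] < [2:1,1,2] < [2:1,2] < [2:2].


The 22 primitive collections of Σ (r=10, n=3):

  • {0,3}:  v_{0} + v_{3} = 0  ⇒ sig = [2:]
  • {1,4}:  v_{1} + v_{4} = 0  ⇒ sig = [2:]
  • {7,9}:  v_{7} + v_{9} = 0  ⇒ sig = [2:]
  • {0,7}:  v_{0} + v_{7} = v_{6}  ⇒ sig = [2:1]
  • {0,8}:  v_{0} + v_{8} = v_{1}  ⇒ sig = [2:1]
  • {0,9}:  v_{0} + v_{9} = v_{5}  ⇒ sig = [2:1]
  • {1,3}:  v_{1} + v_{3} = v_{8}  ⇒ sig = [2:1]
  • {3,5}:  v_{3} + v_{5} = v_{9}  ⇒ sig = [2:1]
  • {3,6}:  v_{3} + v_{6} = v_{7}  ⇒ sig = [2:1]
  • {4,8}:  v_{4} + v_{8} = v_{3}  ⇒ sig = [2:1]
  • {5,7}:  v_{5} + v_{7} = v_{0}  ⇒ sig = [2:1]
  • {6,9}:  v_{6} + v_{9} = v_{0}  ⇒ sig = [2:1]
  • {2,4}:  v_{2} + v_{4} = v_{6} + v_{7}  ⇒ sig = [2:1,1]
  • {2,9}:  v_{2} + v_{9} = v_{1} + v_{6}  ⇒ sig = [2:1,1]
  • {5,8}:  v_{5} + v_{8} = v_{1} + v_{9}  ⇒ sig = [2:1,1]
  • {6,8}:  v_{6} + v_{8} = v_{1} + v_{7}  ⇒ sig = [2:1,1]
  • {2,5}:  v_{2} + v_{5} = v_{0} + v_{1} + v_{6}  ⇒ sig = [2:1,1,1]
  • {0,2}:  v_{0} + v_{2} = v_{1} + 2·v_{6}  ⇒ sig = [2:1,2]
  • {2,3}:  v_{2} + v_{3} = v_{1} + 2·v_{7}  ⇒ sig = [2:1,2]
  • {5,6}:  v_{5} + v_{6} = 2·v_{0}  ⇒ sig = [2:2]
  • {2,8}:  v_{2} + v_{8} = 2·v_{1} + 2·v_{7}  ⇒ sig = [2:2,2]
  • {1,6,7}:  v_{1} + v_{6} + v_{7} = v_{2}  ⇒ sig = [3:1]

Signatures (|P|; sorted positive RHS coefficients), sorted:
    [2:]
    [2:]
    [2:]
    [2:1]
    [2:1]
    [2:1]
    [2:1]
    [2:1]
    [2:1]
    [2:1]
    [2:1]
    [2:1]
    [2:1,1]
    [2:1,1]
    [2:1,1]
    [2:1,1]
    [2:1,1,1]
    [2:1,2]
    [2:1,2]
    [2:2]
    [2:2,2]
    [3:1]


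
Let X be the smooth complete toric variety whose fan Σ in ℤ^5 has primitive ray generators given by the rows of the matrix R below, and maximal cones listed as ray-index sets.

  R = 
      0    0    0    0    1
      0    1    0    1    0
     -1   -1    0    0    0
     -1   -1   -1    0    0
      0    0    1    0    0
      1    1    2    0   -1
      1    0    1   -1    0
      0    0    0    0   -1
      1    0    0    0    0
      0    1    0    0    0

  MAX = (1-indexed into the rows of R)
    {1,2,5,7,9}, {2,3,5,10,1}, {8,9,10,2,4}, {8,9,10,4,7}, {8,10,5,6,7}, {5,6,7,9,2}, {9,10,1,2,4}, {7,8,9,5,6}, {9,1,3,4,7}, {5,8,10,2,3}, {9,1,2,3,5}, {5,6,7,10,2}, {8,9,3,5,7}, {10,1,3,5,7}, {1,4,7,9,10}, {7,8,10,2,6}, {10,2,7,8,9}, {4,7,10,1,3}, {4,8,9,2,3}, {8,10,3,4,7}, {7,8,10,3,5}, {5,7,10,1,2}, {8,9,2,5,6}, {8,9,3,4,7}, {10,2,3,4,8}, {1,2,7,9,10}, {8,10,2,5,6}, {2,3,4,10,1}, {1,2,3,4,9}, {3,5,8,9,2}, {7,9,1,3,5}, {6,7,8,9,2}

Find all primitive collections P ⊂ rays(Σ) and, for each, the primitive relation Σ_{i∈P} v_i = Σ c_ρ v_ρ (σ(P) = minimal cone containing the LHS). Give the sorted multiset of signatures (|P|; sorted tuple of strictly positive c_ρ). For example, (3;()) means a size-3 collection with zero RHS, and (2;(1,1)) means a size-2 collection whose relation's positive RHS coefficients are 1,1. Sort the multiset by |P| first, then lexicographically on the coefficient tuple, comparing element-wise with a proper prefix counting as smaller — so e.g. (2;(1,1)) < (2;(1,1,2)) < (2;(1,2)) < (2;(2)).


Minimal non-faces — 11 found among 10 rays, 32 max cones:

  • {1,8}:  v_{1} + v_{8} = 0  ⟹  sig = (2;())
  • {4,5}:  v_{4} + v_{5} = v_{3}  ⟹  sig = (2;(1))
  • {4,6}:  v_{4} + v_{6} = v_{5} + v_{8}  ⟹  sig = (2;(1,1))
  • {1,6}:  v_{1} + v_{6} = v_{2} + v_{5} + v_{7}  ⟹  sig = (2;(1,1,1))
  • {3,6}:  v_{3} + v_{6} = 2·v_{5} + v_{8}  ⟹  sig = (2;(1,2))
  • {2,4,7}:  v_{2} + v_{4} + v_{7} = 0  ⟹  sig = (3;())
  • {3,9,10}:  v_{3} + v_{9} + v_{10} = 0  ⟹  sig = (3;())
  • {2,3,7}:  v_{2} + v_{3} + v_{7} = v_{5}  ⟹  sig = (3;(1))
  • {5,9,10}:  v_{5} + v_{9} + v_{10} = v_{2} + v_{7}  ⟹  sig = (3;(1,1))
  • {6,9,10}:  v_{6} + v_{9} + v_{10} = 2·v_{2} + 2·v_{7} + v_{8}  ⟹  sig = (3;(1,2,2))
  • {2,5,7,8}:  v_{2} + v_{5} + v_{7} + v_{8} = v_{6}  ⟹  sig = (4;(1))

Sorted signature multiset PRS(X):
    |P|=2: 5 collections, coeffs (), (1), (1,1), (1,1,1), (1,2)
    |P|=3: 5 collections, coeffs (), (), (1), (1,1), (1,2,2)
    |P|=4: 1 collection, coeffs (1)


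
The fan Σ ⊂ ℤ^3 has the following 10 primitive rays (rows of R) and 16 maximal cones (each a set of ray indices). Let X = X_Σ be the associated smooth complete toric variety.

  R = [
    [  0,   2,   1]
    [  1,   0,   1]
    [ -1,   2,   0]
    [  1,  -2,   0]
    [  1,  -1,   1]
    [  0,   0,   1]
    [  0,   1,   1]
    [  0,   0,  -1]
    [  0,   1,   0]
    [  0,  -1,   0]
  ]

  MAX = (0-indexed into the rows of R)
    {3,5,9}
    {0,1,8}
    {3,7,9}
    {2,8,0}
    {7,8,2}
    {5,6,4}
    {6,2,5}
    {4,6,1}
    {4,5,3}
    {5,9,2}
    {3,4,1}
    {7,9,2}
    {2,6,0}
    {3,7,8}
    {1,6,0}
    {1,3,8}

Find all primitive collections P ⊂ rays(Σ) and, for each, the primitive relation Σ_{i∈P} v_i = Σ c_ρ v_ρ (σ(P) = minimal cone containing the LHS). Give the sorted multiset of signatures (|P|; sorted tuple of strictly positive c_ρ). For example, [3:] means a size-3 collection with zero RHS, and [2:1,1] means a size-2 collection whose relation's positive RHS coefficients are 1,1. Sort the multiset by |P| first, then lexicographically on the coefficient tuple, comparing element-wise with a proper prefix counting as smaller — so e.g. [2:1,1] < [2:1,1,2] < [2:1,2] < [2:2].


Δ(Σ) — 10 vertices, 21 min non-faces:

  • {2,3}:  v_{2} + v_{3} = 0  so sig = [2:]
  • {5,7}:  v_{5} + v_{7} = 0  so sig = [2:]
  • {8,9}:  v_{8} + v_{9} = 0  so sig = [2:]
  • {0,3}:  v_{0} + v_{3} = v_{1}  so sig = [2:1]
  • {0,9}:  v_{0} + v_{9} = v_{6}  so sig = [2:1]
  • {1,2}:  v_{1} + v_{2} = v_{0}  so sig = [2:1]
  • {1,9}:  v_{1} + v_{9} = v_{4}  so sig = [2:1]
  • {2,4}:  v_{2} + v_{4} = v_{6}  so sig = [2:1]
  • {3,6}:  v_{3} + v_{6} = v_{4}  so sig = [2:1]
  • {4,8}:  v_{4} + v_{8} = v_{1}  so sig = [2:1]
  • {5,8}:  v_{5} + v_{8} = v_{6}  so sig = [2:1]
  • {6,7}:  v_{6} + v_{7} = v_{8}  so sig = [2:1]
  • {6,8}:  v_{6} + v_{8} = v_{0}  so sig = [2:1]
  • {6,9}:  v_{6} + v_{9} = v_{5}  so sig = [2:1]
  • {0,4}:  v_{0} + v_{4} = v_{1} + v_{6}  so sig = [2:1,1]
  • {1,5}:  v_{1} + v_{5} = v_{4} + v_{6}  so sig = [2:1,1]
  • {4,7}:  v_{4} + v_{7} = v_{3} + v_{8}  so sig = [2:1,1]
  • {4,9}:  v_{4} + v_{9} = v_{3} + v_{5}  so sig = [2:1,1]
  • {1,7}:  v_{1} + v_{7} = v_{3} + 2·v_{8}  so sig = [2:1,2]
  • {0,5}:  v_{0} + v_{5} = 2·v_{6}  so sig = [2:2]
  • {0,7}:  v_{0} + v_{7} = 2·v_{8}  so sig = [2:2]

Hence PRS(X_Σ) =
    |P|=2: 21 collections, coeffs (), (), (), (1), (1), (1), (1), (1), (1), (1), (1), (1), (1), (1), (1,1), (1,1), (1,1), (1,1), (1,2), (2), (2)


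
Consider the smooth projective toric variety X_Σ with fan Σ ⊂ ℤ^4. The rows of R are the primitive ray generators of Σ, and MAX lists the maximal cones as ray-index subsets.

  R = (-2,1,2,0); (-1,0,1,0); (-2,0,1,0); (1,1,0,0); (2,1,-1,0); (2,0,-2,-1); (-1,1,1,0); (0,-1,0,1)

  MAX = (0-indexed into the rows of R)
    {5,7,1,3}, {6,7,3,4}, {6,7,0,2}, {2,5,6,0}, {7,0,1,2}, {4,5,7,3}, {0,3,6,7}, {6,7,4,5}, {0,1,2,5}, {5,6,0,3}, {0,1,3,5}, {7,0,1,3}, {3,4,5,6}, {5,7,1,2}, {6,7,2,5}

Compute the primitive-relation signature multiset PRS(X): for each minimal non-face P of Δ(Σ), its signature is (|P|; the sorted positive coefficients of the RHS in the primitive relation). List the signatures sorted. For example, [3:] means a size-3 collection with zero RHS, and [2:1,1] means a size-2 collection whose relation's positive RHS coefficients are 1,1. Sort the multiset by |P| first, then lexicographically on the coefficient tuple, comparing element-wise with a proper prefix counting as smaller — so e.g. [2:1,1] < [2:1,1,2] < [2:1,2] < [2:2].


Minimal non-faces — 7 found among 8 rays, 15 max cones:

  • {1,4}:  v_{1} + v_{4} = v_{3} — sig = [2:1]
  • {1,6}:  v_{1} + v_{6} = v_{0} — sig = [2:1]
  • {2,3}:  v_{2} + v_{3} = v_{6} — sig = [2:1]
  • {0,4}:  v_{0} + v_{4} = v_{3} + v_{6} — sig = [2:1,1]
  • {2,4}:  v_{2} + v_{4} = v_{5} + 2·v_{6} + v_{7} — sig = [2:1,1,2]
  • {0,5,7}:  v_{0} + v_{5} + v_{7} = 0 — sig = [3:]
  • {3,5,6,7}:  v_{3} + v_{5} + v_{6} + v_{7} = v_{4} — sig = [4:1]

Hence PRS(X_Σ) =
[[2:1], [2:1], [2:1], [2:1,1], [2:1,1,2], [3:], [4:1]]


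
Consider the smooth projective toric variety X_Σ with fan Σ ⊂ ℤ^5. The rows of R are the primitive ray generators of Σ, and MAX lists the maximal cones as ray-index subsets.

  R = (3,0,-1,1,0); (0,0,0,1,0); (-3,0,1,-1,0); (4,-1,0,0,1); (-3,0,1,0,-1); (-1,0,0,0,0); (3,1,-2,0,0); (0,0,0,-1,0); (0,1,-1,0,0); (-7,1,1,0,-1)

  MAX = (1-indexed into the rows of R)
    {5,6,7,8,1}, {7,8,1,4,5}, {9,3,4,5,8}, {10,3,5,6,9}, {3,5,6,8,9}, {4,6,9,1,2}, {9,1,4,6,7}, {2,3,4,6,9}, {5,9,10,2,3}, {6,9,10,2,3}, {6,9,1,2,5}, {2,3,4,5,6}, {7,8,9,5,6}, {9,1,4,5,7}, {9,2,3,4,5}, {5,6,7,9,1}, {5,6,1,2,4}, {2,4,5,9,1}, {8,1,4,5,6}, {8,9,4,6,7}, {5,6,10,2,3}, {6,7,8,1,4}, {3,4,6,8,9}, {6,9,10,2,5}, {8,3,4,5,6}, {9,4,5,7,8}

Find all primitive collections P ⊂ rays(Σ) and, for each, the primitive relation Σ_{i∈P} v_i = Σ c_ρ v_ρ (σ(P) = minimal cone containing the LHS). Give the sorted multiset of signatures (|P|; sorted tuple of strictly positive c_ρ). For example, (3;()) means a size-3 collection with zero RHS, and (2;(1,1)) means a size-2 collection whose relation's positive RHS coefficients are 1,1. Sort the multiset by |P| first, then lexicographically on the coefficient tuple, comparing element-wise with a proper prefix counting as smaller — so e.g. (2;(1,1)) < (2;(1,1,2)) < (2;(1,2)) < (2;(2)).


The 12 primitive collections of Σ (r=10, n=5):

  P = {1,3}:  v_{1} + v_{3} = 0  ⇒ sig = (2;())
  P = {2,8}:  v_{2} + v_{8} = 0  ⇒ sig = (2;())
  P = {2,7}:  v_{2} + v_{7} = v_{1} + v_{9}  ⇒ sig = (2;(1,1))
  P = {3,7}:  v_{3} + v_{7} = v_{8} + v_{9}  ⇒ sig = (2;(1,1))
  P = {4,10}:  v_{4} + v_{10} = v_{2} + v_{3}  ⇒ sig = (2;(1,1))
  P = {1,10}:  v_{1} + v_{10} = v_{2} + v_{5} + v_{6} + v_{9}  ⇒ sig = (2;(1,1,1,1))
  P = {8,10}:  v_{8} + v_{10} = v_{3} + v_{5} + v_{6} + v_{9}  ⇒ sig = (2;(1,1,1,1))
  P = {7,10}:  v_{7} + v_{10} = v_{5} + v_{6} + 2·v_{9}  ⇒ sig = (2;(1,1,2))
  P = {1,8,9}:  v_{1} + v_{8} + v_{9} = v_{7}  ⇒ sig = (3;(1))
  P = {4,5,6,9}:  v_{4} + v_{5} + v_{6} + v_{9} = 0  ⇒ sig = (4;())
  P = {4,5,6,7}:  v_{4} + v_{5} + v_{6} + v_{7} = v_{1} + v_{8}  ⇒ sig = (4;(1,1))
  P = {2,3,5,6,9}:  v_{2} + v_{3} + v_{5} + v_{6} + v_{9} = v_{10}  ⇒ sig = (5;(1))

Hence PRS(X_Σ) =
[(2;()), (2;()), (2;(1,1)), (2;(1,1)), (2;(1,1)), (2;(1,1,1,1)), (2;(1,1,1,1)), (2;(1,1,2)), (3;(1)), (4;()), (4;(1,1)), (5;(1))]


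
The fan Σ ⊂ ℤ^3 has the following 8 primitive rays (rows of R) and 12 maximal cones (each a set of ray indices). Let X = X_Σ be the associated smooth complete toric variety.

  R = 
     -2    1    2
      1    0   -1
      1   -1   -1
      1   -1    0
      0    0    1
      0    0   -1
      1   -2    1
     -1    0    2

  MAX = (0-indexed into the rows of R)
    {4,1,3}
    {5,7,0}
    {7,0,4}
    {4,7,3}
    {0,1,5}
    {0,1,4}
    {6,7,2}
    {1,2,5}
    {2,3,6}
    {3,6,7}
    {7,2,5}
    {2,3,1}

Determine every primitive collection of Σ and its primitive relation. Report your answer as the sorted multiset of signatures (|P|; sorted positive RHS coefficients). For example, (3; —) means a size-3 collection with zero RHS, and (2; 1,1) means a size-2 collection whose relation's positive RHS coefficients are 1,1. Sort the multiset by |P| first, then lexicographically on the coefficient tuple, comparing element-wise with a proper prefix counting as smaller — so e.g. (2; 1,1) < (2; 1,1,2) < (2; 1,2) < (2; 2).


Σ has 11 primitive collections:

  P = {4,5}:  v_{4} + v_{5} = 0  →  sig = (2; —)
  P = {0,3}:  v_{0} + v_{3} = v_{7}  →  sig = (2; 1)
  P = {1,7}:  v_{1} + v_{7} = v_{4}  →  sig = (2; 1)
  P = {2,4}:  v_{2} + v_{4} = v_{3}  →  sig = (2; 1)
  P = {3,5}:  v_{3} + v_{5} = v_{2}  →  sig = (2; 1)
  P = {0,2}:  v_{0} + v_{2} = v_{5} + v_{7}  →  sig = (2; 1,1)
  P = {0,6}:  v_{0} + v_{6} = v_{2} + 2·v_{7}  →  sig = (2; 1,2)
  P = {4,6}:  v_{4} + v_{6} = 2·v_{3} + v_{7}  →  sig = (2; 1,2)
  P = {5,6}:  v_{5} + v_{6} = 2·v_{2} + v_{7}  →  sig = (2; 1,2)
  P = {1,6}:  v_{1} + v_{6} = 2·v_{3}  →  sig = (2; 2)
  P = {2,3,7}:  v_{2} + v_{3} + v_{7} = v_{6}  →  sig = (3; 1)

Hence PRS(X_Σ) =
    |P|=2: 10 collections, coeffs (), (1), (1), (1), (1), (1,1), (1,2), (1,2), (1,2), (2)
    |P|=3: 1 collection, coeffs (1)


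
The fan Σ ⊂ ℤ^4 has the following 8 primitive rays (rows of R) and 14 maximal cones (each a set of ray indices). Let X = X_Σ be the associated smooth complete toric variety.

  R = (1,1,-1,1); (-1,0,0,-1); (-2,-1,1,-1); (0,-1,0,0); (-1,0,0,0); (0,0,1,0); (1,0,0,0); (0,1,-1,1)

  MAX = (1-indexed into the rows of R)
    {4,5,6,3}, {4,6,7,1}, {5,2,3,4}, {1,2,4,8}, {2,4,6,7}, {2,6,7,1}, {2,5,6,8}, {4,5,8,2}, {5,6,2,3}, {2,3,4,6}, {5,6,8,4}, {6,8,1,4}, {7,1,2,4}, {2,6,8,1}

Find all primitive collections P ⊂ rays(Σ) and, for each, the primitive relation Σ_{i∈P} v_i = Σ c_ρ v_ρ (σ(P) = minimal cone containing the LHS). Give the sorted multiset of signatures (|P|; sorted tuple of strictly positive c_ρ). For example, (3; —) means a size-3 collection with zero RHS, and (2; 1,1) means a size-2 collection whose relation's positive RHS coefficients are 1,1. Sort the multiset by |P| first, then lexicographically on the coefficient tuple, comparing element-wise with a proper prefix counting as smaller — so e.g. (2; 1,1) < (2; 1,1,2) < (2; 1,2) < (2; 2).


Minimal non-faces — 9 found among 8 rays, 14 max cones:

  {5,7}:  v_{5} + v_{7} = 0  ⇒ sig = (2; —)
  {1,3}:  v_{1} + v_{3} = v_{5}  ⇒ sig = (2; 1)
  {1,5}:  v_{1} + v_{5} = v_{8}  ⇒ sig = (2; 1)
  {7,8}:  v_{7} + v_{8} = v_{1}  ⇒ sig = (2; 1)
  {3,7}:  v_{3} + v_{7} = v_{2} + v_{4} + v_{6}  ⇒ sig = (2; 1,1,1)
  {3,8}:  v_{3} + v_{8} = 2·v_{5}  ⇒ sig = (2; 2)
  {1,2,4,6}:  v_{1} + v_{2} + v_{4} + v_{6} = 0  ⇒ sig = (4; —)
  {2,4,5,6}:  v_{2} + v_{4} + v_{5} + v_{6} = v_{3}  ⇒ sig = (4; 1)
  {2,4,6,8}:  v_{2} + v_{4} + v_{6} + v_{8} = v_{5}  ⇒ sig = (4; 1)

Signatures (|P|; sorted positive RHS coefficients), sorted:
    (2; —)
    (2; 1)
    (2; 1)
    (2; 1)
    (2; 1,1,1)
    (2; 2)
    (4; —)
    (4; 1)
    (4; 1)


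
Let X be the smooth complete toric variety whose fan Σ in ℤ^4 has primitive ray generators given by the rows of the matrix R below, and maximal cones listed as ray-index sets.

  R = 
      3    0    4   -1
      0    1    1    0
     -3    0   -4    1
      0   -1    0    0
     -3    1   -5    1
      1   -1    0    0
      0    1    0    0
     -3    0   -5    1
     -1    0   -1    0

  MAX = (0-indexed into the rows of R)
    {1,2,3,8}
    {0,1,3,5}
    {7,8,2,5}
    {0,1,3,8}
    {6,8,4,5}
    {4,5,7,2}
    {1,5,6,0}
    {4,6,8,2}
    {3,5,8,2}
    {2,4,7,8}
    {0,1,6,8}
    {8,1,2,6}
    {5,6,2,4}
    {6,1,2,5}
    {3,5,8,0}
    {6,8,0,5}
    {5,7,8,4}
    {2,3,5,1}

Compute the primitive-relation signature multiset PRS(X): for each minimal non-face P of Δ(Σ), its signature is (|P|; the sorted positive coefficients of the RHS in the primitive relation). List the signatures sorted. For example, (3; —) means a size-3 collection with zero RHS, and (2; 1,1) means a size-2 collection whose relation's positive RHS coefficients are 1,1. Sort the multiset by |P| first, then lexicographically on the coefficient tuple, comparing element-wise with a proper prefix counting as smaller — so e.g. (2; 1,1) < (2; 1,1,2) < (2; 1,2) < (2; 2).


12 minimal non-faces of Δ(Σ) (on 9 rays):

  P={0,2}:  v_{0} + v_{2} = 0  ⇒ sig = (2; —)
  P={3,6}:  v_{3} + v_{6} = 0  ⇒ sig = (2; —)
  P={3,4}:  v_{3} + v_{4} = v_{7}  ⇒ sig = (2; 1)
  P={6,7}:  v_{6} + v_{7} = v_{4}  ⇒ sig = (2; 1)
  P={1,7}:  v_{1} + v_{7} = v_{2} + v_{6}  ⇒ sig = (2; 1,1)
  P={0,7}:  v_{0} + v_{7} = v_{5} + v_{6} + v_{8}  ⇒ sig = (2; 1,1,1)
  P={3,7}:  v_{3} + v_{7} = v_{2} + v_{5} + v_{8}  ⇒ sig = (2; 1,1,1)
  P={0,4}:  v_{0} + v_{4} = v_{5} + 2·v_{6} + v_{8}  ⇒ sig = (2; 1,1,2)
  P={1,4}:  v_{1} + v_{4} = v_{2} + 2·v_{6}  ⇒ sig = (2; 1,2)
  P={1,5,8}:  v_{1} + v_{5} + v_{8} = 0  ⇒ sig = (3; —)
  P={2,5,6,8}:  v_{2} + v_{5} + v_{6} + v_{8} = v_{7}  ⇒ sig = (4; 1)
  P={2,4,5,8}:  v_{2} + v_{4} + v_{5} + v_{8} = 2·v_{7}  ⇒ sig = (4; 2)

Sorted signature multiset PRS(X):
{ (2; —) ×2,  (2; 1) ×2,  (2; 1,1),  (2; 1,1,1) ×2,  (2; 1,1,2),  (2; 1,2),  (3; —),  (4; 1),  (4; 2) }


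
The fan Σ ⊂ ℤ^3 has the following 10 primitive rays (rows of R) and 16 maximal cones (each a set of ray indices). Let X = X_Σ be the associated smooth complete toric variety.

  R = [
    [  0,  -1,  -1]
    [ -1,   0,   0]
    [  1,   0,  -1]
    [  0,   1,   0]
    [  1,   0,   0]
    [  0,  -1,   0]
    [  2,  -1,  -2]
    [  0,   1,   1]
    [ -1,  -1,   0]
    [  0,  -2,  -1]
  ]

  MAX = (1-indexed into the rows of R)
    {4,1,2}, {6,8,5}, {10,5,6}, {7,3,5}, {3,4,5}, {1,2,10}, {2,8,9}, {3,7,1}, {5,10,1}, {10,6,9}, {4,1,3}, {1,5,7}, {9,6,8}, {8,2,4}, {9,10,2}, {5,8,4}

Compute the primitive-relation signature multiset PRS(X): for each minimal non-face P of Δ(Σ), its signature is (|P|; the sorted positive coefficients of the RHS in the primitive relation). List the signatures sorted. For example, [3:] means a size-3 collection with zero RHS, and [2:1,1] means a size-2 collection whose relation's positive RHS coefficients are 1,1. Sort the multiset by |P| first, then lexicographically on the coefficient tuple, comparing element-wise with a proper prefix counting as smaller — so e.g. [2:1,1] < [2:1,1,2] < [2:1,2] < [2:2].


23 minimal non-faces of Δ(Σ) (on 10 rays):

  • {1,8}:  v_{1} + v_{8} = 0  →  sig = [2:]
  • {2,5}:  v_{2} + v_{5} = 0  →  sig = [2:]
  • {4,6}:  v_{4} + v_{6} = 0  →  sig = [2:]
  • {1,6}:  v_{1} + v_{6} = v_{10}  →  sig = [2:1]
  • {2,6}:  v_{2} + v_{6} = v_{9}  →  sig = [2:1]
  • {3,9}:  v_{3} + v_{9} = v_{1}  →  sig = [2:1]
  • {4,9}:  v_{4} + v_{9} = v_{2}  →  sig = [2:1]
  • {4,10}:  v_{4} + v_{10} = v_{1}  →  sig = [2:1]
  • {5,9}:  v_{5} + v_{9} = v_{6}  →  sig = [2:1]
  • {8,10}:  v_{8} + v_{10} = v_{6}  →  sig = [2:1]
  • {1,9}:  v_{1} + v_{9} = v_{2} + v_{10}  →  sig = [2:1,1]
  • {2,3}:  v_{2} + v_{3} = v_{1} + v_{4}  →  sig = [2:1,1]
  • {2,7}:  v_{2} + v_{7} = v_{1} + v_{3}  →  sig = [2:1,1]
  • {3,6}:  v_{3} + v_{6} = v_{1} + v_{5}  →  sig = [2:1,1]
  • {3,8}:  v_{3} + v_{8} = v_{4} + v_{5}  →  sig = [2:1,1]
  • {7,8}:  v_{7} + v_{8} = v_{3} + v_{5}  →  sig = [2:1,1]
  • {3,10}:  v_{3} + v_{10} = 2·v_{1} + v_{5}  →  sig = [2:1,2]
  • {7,9}:  v_{7} + v_{9} = 2·v_{1} + v_{5}  →  sig = [2:1,2]
  • {4,7}:  v_{4} + v_{7} = 2·v_{3}  →  sig = [2:2]
  • {6,7}:  v_{6} + v_{7} = 2·v_{1} + 2·v_{5}  →  sig = [2:2,2]
  • {7,10}:  v_{7} + v_{10} = 3·v_{1} + 2·v_{5}  →  sig = [2:2,3]
  • {1,3,5}:  v_{1} + v_{3} + v_{5} = v_{7}  →  sig = [3:1]
  • {1,4,5}:  v_{1} + v_{4} + v_{5} = v_{3}  →  sig = [3:1]

Hence PRS(X_Σ) =
[[2:], [2:], [2:], [2:1], [2:1], [2:1], [2:1], [2:1], [2:1], [2:1], [2:1,1], [2:1,1], [2:1,1], [2:1,1], [2:1,1], [2:1,1], [2:1,2], [2:1,2], [2:2], [2:2,2], [2:2,3], [3:1], [3:1]]


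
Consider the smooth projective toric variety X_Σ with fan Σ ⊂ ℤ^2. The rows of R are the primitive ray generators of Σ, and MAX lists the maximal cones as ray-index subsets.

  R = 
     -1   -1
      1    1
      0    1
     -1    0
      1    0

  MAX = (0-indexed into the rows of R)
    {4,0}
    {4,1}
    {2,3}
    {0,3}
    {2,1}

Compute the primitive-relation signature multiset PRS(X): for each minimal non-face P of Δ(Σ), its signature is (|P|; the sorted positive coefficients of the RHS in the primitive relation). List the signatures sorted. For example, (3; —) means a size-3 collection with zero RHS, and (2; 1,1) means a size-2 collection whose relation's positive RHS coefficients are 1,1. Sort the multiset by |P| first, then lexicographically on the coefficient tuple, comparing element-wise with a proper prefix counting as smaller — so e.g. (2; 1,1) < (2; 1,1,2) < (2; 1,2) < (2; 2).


5 collections generate NE(X_Σ); each relation:

  • {0,1}:  v_{0} + v_{1} = 0  ⇒ sig = (2; —)
  • {3,4}:  v_{3} + v_{4} = 0  ⇒ sig = (2; —)
  • {0,2}:  v_{0} + v_{2} = v_{3}  ⇒ sig = (2; 1)
  • {1,3}:  v_{1} + v_{3} = v_{2}  ⇒ sig = (2; 1)
  • {2,4}:  v_{2} + v_{4} = v_{1}  ⇒ sig = (2; 1)

Signatures (|P|; sorted positive RHS coefficients), sorted:
    |P|=2: 5 collections, coeffs (), (), (1), (1), (1)


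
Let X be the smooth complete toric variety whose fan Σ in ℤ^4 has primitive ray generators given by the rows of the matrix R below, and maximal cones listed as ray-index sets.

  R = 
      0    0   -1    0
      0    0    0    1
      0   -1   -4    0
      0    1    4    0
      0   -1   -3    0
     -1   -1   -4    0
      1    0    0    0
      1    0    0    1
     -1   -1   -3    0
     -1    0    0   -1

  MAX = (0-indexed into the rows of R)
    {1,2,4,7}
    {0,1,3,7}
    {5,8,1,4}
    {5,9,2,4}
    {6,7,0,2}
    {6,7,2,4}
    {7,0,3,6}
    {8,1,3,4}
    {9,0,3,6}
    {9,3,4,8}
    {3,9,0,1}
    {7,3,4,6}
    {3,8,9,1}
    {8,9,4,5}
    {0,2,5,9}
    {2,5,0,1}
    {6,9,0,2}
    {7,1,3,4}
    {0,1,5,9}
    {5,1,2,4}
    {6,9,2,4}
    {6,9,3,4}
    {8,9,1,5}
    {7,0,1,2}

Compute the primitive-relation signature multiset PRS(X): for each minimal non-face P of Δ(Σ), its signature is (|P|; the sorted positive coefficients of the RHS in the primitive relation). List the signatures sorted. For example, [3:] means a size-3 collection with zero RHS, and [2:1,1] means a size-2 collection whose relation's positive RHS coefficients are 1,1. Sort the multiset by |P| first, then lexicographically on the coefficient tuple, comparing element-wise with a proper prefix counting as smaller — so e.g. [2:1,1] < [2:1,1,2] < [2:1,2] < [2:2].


Minimal non-faces — 13 found among 10 rays, 24 max cones:

  P={2,3}:  v_{2} + v_{3} = 0  ⟹  sig = [2:]
  P={7,9}:  v_{7} + v_{9} = 0  ⟹  sig = [2:]
  P={0,4}:  v_{0} + v_{4} = v_{2}  ⟹  sig = [2:1]
  P={0,8}:  v_{0} + v_{8} = v_{5}  ⟹  sig = [2:1]
  P={1,6}:  v_{1} + v_{6} = v_{7}  ⟹  sig = [2:1]
  P={5,6}:  v_{5} + v_{6} = v_{2}  ⟹  sig = [2:1]
  P={6,8}:  v_{6} + v_{8} = v_{4}  ⟹  sig = [2:1]
  P={2,8}:  v_{2} + v_{8} = v_{4} + v_{5}  ⟹  sig = [2:1,1]
  P={3,5}:  v_{3} + v_{5} = v_{1} + v_{9}  ⟹  sig = [2:1,1]
  P={5,7}:  v_{5} + v_{7} = v_{1} + v_{2}  ⟹  sig = [2:1,1]
  P={7,8}:  v_{7} + v_{8} = v_{1} + v_{4}  ⟹  sig = [2:1,1]
  P={1,2,9}:  v_{1} + v_{2} + v_{9} = v_{5}  ⟹  sig = [3:1]
  P={1,4,9}:  v_{1} + v_{4} + v_{9} = v_{8}  ⟹  sig = [3:1]

Sorted signature multiset PRS(X):
    [2:]
    [2:]
    [2:1]
    [2:1]
    [2:1]
    [2:1]
    [2:1]
    [2:1,1]
    [2:1,1]
    [2:1,1]
    [2:1,1]
    [3:1]
    [3:1]


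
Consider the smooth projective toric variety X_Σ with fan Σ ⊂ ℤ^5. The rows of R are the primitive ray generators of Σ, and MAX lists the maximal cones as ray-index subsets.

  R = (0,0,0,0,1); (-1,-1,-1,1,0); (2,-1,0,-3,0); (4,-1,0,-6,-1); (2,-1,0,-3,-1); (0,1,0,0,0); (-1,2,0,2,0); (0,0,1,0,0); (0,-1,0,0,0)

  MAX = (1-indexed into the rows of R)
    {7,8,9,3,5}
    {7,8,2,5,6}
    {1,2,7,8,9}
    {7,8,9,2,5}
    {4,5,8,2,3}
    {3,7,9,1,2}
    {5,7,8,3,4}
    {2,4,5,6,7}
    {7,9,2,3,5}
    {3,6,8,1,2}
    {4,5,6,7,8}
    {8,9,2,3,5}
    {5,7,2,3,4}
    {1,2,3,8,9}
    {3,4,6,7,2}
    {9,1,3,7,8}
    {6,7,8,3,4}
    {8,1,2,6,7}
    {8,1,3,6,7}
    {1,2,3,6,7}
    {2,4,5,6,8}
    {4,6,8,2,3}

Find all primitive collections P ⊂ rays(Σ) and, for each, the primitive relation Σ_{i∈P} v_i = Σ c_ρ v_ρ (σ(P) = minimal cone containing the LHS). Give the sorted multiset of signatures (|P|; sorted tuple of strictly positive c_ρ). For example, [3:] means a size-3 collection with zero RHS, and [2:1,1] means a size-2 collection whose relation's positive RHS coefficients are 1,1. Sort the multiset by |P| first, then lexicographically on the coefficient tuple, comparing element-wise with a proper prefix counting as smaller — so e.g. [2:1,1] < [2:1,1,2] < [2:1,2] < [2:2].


7 collections generate NE(X_Σ); each relation:

  • {6,9}:  v_{6} + v_{9} = 0  →  sig = [2:]
  • {1,5}:  v_{1} + v_{5} = v_{3}  →  sig = [2:1]
  • {4,9}:  v_{4} + v_{9} = v_{3} + v_{5}  →  sig = [2:1,1]
  • {1,4}:  v_{1} + v_{4} = 2·v_{3} + v_{6}  →  sig = [2:1,2]
  • {3,5,6}:  v_{3} + v_{5} + v_{6} = v_{4}  →  sig = [3:1]
  • {2,3,7,8}:  v_{2} + v_{3} + v_{7} + v_{8} = 0  →  sig = [4:]
  • {2,4,7,8}:  v_{2} + v_{4} + v_{7} + v_{8} = v_{5} + v_{6}  →  sig = [4:1,1]

Signatures (|P|; sorted positive RHS coefficients), sorted:
{ [2:],  [2:1],  [2:1,1],  [2:1,2],  [3:1],  [4:],  [4:1,1] }


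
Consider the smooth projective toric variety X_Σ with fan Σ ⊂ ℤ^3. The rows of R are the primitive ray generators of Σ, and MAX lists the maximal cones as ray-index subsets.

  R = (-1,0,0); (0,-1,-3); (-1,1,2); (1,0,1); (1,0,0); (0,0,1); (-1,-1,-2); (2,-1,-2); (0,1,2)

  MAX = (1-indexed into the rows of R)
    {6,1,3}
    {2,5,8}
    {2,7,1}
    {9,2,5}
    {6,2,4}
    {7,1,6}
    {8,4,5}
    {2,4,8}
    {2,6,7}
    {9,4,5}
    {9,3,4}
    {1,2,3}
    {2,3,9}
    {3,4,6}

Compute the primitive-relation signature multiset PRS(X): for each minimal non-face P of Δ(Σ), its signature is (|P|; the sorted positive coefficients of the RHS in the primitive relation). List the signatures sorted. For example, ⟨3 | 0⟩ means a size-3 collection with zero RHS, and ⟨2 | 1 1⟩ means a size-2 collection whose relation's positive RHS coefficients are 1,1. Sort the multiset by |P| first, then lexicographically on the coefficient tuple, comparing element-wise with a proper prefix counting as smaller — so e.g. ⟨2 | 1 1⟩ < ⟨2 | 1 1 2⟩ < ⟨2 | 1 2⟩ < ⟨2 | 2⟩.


|primitive collections| = 20. Relations:

  P={1,5}:  v_{1} + v_{5} = 0  ⇒ sig = ⟨2 | 0⟩
  P={1,4}:  v_{1} + v_{4} = v_{6}  ⇒ sig = ⟨2 | 1⟩
  P={1,9}:  v_{1} + v_{9} = v_{3}  ⇒ sig = ⟨2 | 1⟩
  P={3,5}:  v_{3} + v_{5} = v_{9}  ⇒ sig = ⟨2 | 1⟩
  P={3,8}:  v_{3} + v_{8} = v_{5}  ⇒ sig = ⟨2 | 1⟩
  P={5,6}:  v_{5} + v_{6} = v_{4}  ⇒ sig = ⟨2 | 1⟩
  P={7,9}:  v_{7} + v_{9} = v_{1}  ⇒ sig = ⟨2 | 1⟩
  P={1,8}:  v_{1} + v_{8} = v_{2} + v_{4}  ⇒ sig = ⟨2 | 1 1⟩
  P={5,7}:  v_{5} + v_{7} = v_{2} + v_{6}  ⇒ sig = ⟨2 | 1 1⟩
  P={6,9}:  v_{6} + v_{9} = v_{3} + v_{4}  ⇒ sig = ⟨2 | 1 1⟩
  P={7,8}:  v_{7} + v_{8} = 2·v_{2} + v_{4} + v_{6}  ⇒ sig = ⟨2 | 1 1 2⟩
  P={4,7}:  v_{4} + v_{7} = v_{2} + 2·v_{6}  ⇒ sig = ⟨2 | 1 2⟩
  P={6,8}:  v_{6} + v_{8} = v_{2} + 2·v_{4}  ⇒ sig = ⟨2 | 1 2⟩
  P={3,7}:  v_{3} + v_{7} = 2·v_{1}  ⇒ sig = ⟨2 | 2⟩
  P={8,9}:  v_{8} + v_{9} = 2·v_{5}  ⇒ sig = ⟨2 | 2⟩
  P={2,3,4}:  v_{2} + v_{3} + v_{4} = 0  ⇒ sig = ⟨3 | 0⟩
  P={1,2,6}:  v_{1} + v_{2} + v_{6} = v_{7}  ⇒ sig = ⟨3 | 1⟩
  P={2,3,6}:  v_{2} + v_{3} + v_{6} = v_{1}  ⇒ sig = ⟨3 | 1⟩
  P={2,4,5}:  v_{2} + v_{4} + v_{5} = v_{8}  ⇒ sig = ⟨3 | 1⟩
  P={2,4,9}:  v_{2} + v_{4} + v_{9} = v_{5}  ⇒ sig = ⟨3 | 1⟩

Hence PRS(X_Σ) =
    ⟨2 | 0⟩
    ⟨2 | 1⟩
    ⟨2 | 1⟩
    ⟨2 | 1⟩
    ⟨2 | 1⟩
    ⟨2 | 1⟩
    ⟨2 | 1⟩
    ⟨2 | 1 1⟩
    ⟨2 | 1 1⟩
    ⟨2 | 1 1⟩
    ⟨2 | 1 1 2⟩
    ⟨2 | 1 2⟩
    ⟨2 | 1 2⟩
    ⟨2 | 2⟩
    ⟨2 | 2⟩
    ⟨3 | 0⟩
    ⟨3 | 1⟩
    ⟨3 | 1⟩
    ⟨3 | 1⟩
    ⟨3 | 1⟩


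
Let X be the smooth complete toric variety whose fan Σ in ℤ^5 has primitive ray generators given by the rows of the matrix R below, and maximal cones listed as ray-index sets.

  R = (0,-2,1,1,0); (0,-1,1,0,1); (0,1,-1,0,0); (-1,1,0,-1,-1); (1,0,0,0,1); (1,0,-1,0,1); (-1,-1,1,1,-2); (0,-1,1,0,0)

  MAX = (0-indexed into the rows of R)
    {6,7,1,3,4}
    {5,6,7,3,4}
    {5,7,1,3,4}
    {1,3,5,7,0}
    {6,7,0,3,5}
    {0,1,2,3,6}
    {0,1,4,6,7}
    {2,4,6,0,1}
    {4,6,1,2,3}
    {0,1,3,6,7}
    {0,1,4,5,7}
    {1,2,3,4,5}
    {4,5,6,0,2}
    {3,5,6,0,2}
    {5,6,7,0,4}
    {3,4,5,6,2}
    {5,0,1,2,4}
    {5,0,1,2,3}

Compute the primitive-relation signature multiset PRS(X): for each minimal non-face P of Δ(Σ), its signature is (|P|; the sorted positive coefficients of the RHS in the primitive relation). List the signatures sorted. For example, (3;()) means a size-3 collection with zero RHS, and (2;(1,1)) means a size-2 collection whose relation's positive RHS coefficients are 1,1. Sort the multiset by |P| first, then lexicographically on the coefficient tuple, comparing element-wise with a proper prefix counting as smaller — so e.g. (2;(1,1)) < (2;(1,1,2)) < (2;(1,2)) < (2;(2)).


The 3 primitive collections of Σ (r=8, n=5):

  • {2,7}:  v_{2} + v_{7} = 0  so sig = (2;())
  • {0,3,4}:  v_{0} + v_{3} + v_{4} = v_{7}  so sig = (3;(1))
  • {1,5,6}:  v_{1} + v_{5} + v_{6} = v_{0}  so sig = (3;(1))

so the primitive-relation signature multiset is
{ (2;()),  (3;(1)) ×2 }


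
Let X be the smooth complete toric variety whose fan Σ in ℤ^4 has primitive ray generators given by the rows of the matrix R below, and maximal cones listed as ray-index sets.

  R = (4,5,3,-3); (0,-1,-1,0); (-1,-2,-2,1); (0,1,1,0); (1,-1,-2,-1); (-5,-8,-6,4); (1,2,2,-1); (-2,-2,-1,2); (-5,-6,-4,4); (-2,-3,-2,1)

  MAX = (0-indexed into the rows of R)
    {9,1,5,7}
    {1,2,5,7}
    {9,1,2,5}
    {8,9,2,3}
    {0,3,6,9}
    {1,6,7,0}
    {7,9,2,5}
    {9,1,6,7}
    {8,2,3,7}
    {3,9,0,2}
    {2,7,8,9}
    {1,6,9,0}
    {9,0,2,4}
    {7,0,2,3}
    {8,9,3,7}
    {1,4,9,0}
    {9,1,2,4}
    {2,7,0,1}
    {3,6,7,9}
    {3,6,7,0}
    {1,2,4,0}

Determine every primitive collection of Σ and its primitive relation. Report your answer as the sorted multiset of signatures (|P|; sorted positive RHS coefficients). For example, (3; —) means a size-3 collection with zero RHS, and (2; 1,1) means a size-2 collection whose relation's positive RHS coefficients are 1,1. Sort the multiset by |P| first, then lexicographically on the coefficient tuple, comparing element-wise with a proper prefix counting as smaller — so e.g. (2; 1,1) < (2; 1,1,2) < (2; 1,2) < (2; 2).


18 minimal non-faces of Δ(Σ) (on 10 rays):

  • {1,3}:  v_{1} + v_{3} = 0  so sig = (2; —)
  • {2,6}:  v_{2} + v_{6} = 0  so sig = (2; —)
  • {0,5}:  v_{0} + v_{5} = v_{1} + v_{2}  so sig = (2; 1,1)
  • {0,8}:  v_{0} + v_{8} = v_{2} + v_{3}  so sig = (2; 1,1)
  • {4,7}:  v_{4} + v_{7} = v_{1} + v_{2}  so sig = (2; 1,1)
  • {1,8}:  v_{1} + v_{8} = v_{2} + v_{7} + v_{9}  so sig = (2; 1,1,1)
  • {3,4}:  v_{3} + v_{4} = v_{0} + v_{2} + v_{9}  so sig = (2; 1,1,1)
  • {3,5}:  v_{3} + v_{5} = v_{2} + v_{7} + v_{9}  so sig = (2; 1,1,1)
  • {4,6}:  v_{4} + v_{6} = v_{0} + v_{1} + v_{9}  so sig = (2; 1,1,1)
  • {5,6}:  v_{5} + v_{6} = v_{1} + v_{7} + v_{9}  so sig = (2; 1,1,1)
  • {6,8}:  v_{6} + v_{8} = v_{3} + v_{7} + v_{9}  so sig = (2; 1,1,1)
  • {4,8}:  v_{4} + v_{8} = 2·v_{2} + v_{9}  so sig = (2; 1,2)
  • {4,5}:  v_{4} + v_{5} = 2·v_{1} + 2·v_{2} + v_{9}  so sig = (2; 1,2,2)
  • {5,8}:  v_{5} + v_{8} = 2·v_{2} + 2·v_{7} + 2·v_{9}  so sig = (2; 2,2,2)
  • {0,7,9}:  v_{0} + v_{7} + v_{9} = 0  so sig = (3; —)
  • {0,1,2,9}:  v_{0} + v_{1} + v_{2} + v_{9} = v_{4}  so sig = (4; 1)
  • {1,2,7,9}:  v_{1} + v_{2} + v_{7} + v_{9} = v_{5}  so sig = (4; 1)
  • {2,3,7,9}:  v_{2} + v_{3} + v_{7} + v_{9} = v_{8}  so sig = (4; 1)

so the primitive-relation signature multiset is
    (2; —)
    (2; —)
    (2; 1,1)
    (2; 1,1)
    (2; 1,1)
    (2; 1,1,1)
    (2; 1,1,1)
    (2; 1,1,1)
    (2; 1,1,1)
    (2; 1,1,1)
    (2; 1,1,1)
    (2; 1,2)
    (2; 1,2,2)
    (2; 2,2,2)
    (3; —)
    (4; 1)
    (4; 1)
    (4; 1)


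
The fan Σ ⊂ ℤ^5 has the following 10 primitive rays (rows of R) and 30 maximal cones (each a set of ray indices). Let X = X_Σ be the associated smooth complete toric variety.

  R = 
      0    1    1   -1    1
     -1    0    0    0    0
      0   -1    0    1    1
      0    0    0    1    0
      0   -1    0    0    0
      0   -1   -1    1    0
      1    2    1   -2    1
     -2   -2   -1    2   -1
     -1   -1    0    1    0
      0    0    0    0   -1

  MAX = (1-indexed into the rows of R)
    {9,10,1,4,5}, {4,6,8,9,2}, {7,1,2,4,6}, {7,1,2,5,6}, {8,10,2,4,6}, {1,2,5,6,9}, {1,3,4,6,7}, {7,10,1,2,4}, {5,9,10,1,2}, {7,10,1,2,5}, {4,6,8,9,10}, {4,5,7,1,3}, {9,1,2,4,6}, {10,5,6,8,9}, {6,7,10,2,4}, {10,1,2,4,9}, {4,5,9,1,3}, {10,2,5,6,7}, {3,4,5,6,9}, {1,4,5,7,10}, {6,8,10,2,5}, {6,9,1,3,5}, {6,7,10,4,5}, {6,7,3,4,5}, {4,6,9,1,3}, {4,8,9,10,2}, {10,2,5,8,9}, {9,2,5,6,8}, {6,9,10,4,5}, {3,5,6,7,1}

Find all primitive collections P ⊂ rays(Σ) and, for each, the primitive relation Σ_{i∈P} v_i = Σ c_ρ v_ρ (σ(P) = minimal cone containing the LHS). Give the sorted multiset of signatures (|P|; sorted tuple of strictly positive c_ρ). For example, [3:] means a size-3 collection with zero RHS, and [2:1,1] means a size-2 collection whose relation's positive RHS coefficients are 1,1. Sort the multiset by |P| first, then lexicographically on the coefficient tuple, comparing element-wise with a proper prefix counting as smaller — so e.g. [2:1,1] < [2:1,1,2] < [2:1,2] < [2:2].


Minimal non-faces — 11 found among 10 rays, 30 max cones:

  {7,8}:  v_{7} + v_{8} = v_{2}  ⟹  sig = [2:1]
  {7,9}:  v_{7} + v_{9} = v_{1}  ⟹  sig = [2:1]
  {1,8}:  v_{1} + v_{8} = v_{2} + v_{9}  ⟹  sig = [2:1,1]
  {3,10}:  v_{3} + v_{10} = v_{4} + v_{5}  ⟹  sig = [2:1,1]
  {2,3}:  v_{2} + v_{3} = v_{1} + v_{6} + v_{9}  ⟹  sig = [2:1,1,1]
  {3,8}:  v_{3} + v_{8} = v_{6} + 2·v_{9}  ⟹  sig = [2:1,2]
  {1,6,10}:  v_{1} + v_{6} + v_{10} = 0  ⟹  sig = [3:]
  {2,4,5}:  v_{2} + v_{4} + v_{5} = v_{9}  ⟹  sig = [3:1]
  {4,5,8}:  v_{4} + v_{5} + v_{8} = v_{6} + 2·v_{9} + v_{10}  ⟹  sig = [3:1,1,2]
  {1,4,5,6}:  v_{1} + v_{4} + v_{5} + v_{6} = v_{3}  ⟹  sig = [4:1]
  {2,6,9,10}:  v_{2} + v_{6} + v_{9} + v_{10} = v_{8}  ⟹  sig = [4:1]

so the primitive-relation signature multiset is
    |P|=2: 6 collections, coeffs (1), (1), (1,1), (1,1), (1,1,1), (1,2)
    |P|=3: 3 collections, coeffs (), (1), (1,1,2)
    |P|=4: 2 collections, coeffs (1), (1)
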